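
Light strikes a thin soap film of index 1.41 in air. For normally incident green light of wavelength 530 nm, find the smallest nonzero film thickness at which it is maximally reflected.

94.0 nm

Top surface (1.0 → 1.41): reflection off a higher-index medium gives a half-wave phase shift.
Bottom surface (1.41 → 1.0): reflection off a lower-index medium gives no phase shift.
The two reflections differ by half a wavelength.
For bright reflection here: 2 n t = (m + ½) λ.
Minimum at m = 0: t = λ / (4 n) = 530 / (4 × 1.41) = 94.0 nm.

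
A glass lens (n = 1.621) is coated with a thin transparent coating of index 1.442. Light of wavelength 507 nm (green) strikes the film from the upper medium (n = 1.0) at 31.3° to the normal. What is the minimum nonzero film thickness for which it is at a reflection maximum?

188 nm

Top surface (1.0 → 1.442): reflection off a higher-index medium gives a half-wave phase shift.
Ray reflecting at the bottom interface goes from n = 1.442 toward n = 1.621: a half-wave phase shift.
The two reflections carry the same phase change, so no net offset.
For strong reflection here: 2 n t cos θ_r = m λ.
Snell's law: 1.0 sin 31.3° = 1.442 sin θ_r → sin θ_r = 0.360, cos θ_r = 0.933.
Minimum nonzero at m = 1: t = λ / (2 n cos θ_r) = 507 / (2 × 1.442 × 0.933) = 188 nm.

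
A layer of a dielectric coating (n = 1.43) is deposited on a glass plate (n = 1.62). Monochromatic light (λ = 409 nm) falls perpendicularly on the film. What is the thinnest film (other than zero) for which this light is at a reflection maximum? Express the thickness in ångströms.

Top surface (1.0 → 1.43): reflection off a higher-index medium gives a half-wave phase shift.
Bottom surface (1.43 → 1.62): reflection off a higher-index medium gives a half-wave phase shift.
The two reflections carry the same phase change, so no net offset.
With no net inversion, constructive interference in reflection requires 2 n t = m λ.
Minimum nonzero at m = 1: t = λ / (2 n) = 409 / (2 × 1.43) = 143 nm.

1430 Å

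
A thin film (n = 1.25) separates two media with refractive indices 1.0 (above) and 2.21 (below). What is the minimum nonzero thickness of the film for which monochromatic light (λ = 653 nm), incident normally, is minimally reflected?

Top surface (1.0 → 1.25): reflection off a higher-index medium gives a half-wave phase shift.
Ray reflecting at the bottom interface goes from n = 1.25 toward n = 2.21: a half-wave phase shift.
The two reflections carry the same phase change, so no net offset.
For weak reflection here: 2 n t = (m + ½) λ.
Minimum at m = 0: t = λ / (4 n) = 653 / (4 × 1.25) = 131 nm.

131 nm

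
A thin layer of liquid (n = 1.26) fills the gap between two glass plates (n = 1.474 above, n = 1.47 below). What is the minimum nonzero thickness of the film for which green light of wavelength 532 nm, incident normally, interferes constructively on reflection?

106 nm

Top surface (1.474 → 1.26): reflection off a lower-index medium gives no phase shift.
Bottom surface (1.26 → 1.47): reflection off a higher-index medium gives a half-wave phase shift.
Exactly one π shift → a net half-wave offset.
For strong reflection here: 2 n t = (m + ½) λ.
Minimum at m = 0: t = λ / (4 n) = 532 / (4 × 1.26) = 106 nm.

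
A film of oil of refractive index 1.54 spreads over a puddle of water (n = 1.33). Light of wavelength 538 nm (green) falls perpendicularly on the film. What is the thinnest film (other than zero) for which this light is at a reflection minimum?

175 nm

Ray reflecting at the top interface goes from n = 1.0 toward n = 1.54: a half-wave phase shift.
Ray reflecting at the bottom interface goes from n = 1.54 toward n = 1.33: no phase shift.
Net: one phase inversion between the two reflected rays.
With one net inversion, destructive interference in reflection requires 2 n t = m λ.
Minimum nonzero at m = 1: t = λ / (2 n) = 538 / (2 × 1.54) = 175 nm.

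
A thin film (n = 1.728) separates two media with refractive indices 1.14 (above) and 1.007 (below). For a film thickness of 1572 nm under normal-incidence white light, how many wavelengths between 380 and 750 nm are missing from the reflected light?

Ray reflecting at the top interface goes from n = 1.14 toward n = 1.728: a half-wave phase shift.
Bottom surface (1.728 → 1.007): reflection off a lower-index medium gives no phase shift.
The two reflections differ by half a wavelength.
So the condition for destructive reflection is 2 n t = m λ.
λ = 2 n t / m = 5433 / m nm.
m=7: 776 nm (IR); m=8: 679 nm (visible); m=9: 604 nm (visible); m=10: 543 nm (visible); m=11: 494 nm (visible); m=12: 453 nm (visible); m=13: 418 nm (visible); m=14: 388 nm (visible); m=15: 362 nm (UV).

7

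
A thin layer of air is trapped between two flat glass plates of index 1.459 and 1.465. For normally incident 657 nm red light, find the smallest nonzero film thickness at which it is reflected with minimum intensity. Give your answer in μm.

At the upper boundary (n = 1.459 to n = 1.0) the reflected ray undergoes no phase shift.
Bottom surface (1.0 → 1.465): reflection off a higher-index medium gives a half-wave phase shift.
Exactly one π shift → a net half-wave offset.
With one net inversion, destructive interference in reflection requires 2 n t = m λ.
Minimum nonzero at m = 1: t = λ / (2 n) = 657 / (2 × 1.0) = 329 nm.

0.329 μm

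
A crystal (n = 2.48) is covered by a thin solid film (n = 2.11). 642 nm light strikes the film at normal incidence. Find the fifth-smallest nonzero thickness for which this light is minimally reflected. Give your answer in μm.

0.685 μm

Ray reflecting at the top interface goes from n = 1.0 toward n = 2.11: a half-wave phase shift.
Ray reflecting at the bottom interface goes from n = 2.11 toward n = 2.48: a half-wave phase shift.
Net: no relative phase inversion (both shifts match).
For weak reflection here: 2 n t = (m + ½) λ.
The fifth-smallest nonzero thickness corresponds to m = 4: t = (m + ½) λ / (2 n) = 4.50 × 642 / (2 × 2.11) = 685 nm.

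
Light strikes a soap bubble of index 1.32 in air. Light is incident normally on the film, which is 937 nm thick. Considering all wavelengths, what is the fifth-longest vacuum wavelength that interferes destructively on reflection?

495 nm

At the upper boundary (n = 1.0 to n = 1.32) the reflected ray undergoes a half-wave phase shift.
Bottom surface (1.32 → 1.0): reflection off a lower-index medium gives no phase shift.
The two reflections differ by half a wavelength.
With one net inversion, destructive interference in reflection requires 2 n t = m λ.
λ = 2 n t / m. The fifth-longest wavelength is m = 5: λ = 2 × 1.32 × 937 / 5.00 = 495 nm.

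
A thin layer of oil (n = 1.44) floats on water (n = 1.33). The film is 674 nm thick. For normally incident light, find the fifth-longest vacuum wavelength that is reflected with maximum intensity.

431 nm

Top surface (1.0 → 1.44): reflection off a higher-index medium gives a half-wave phase shift.
Ray reflecting at the bottom interface goes from n = 1.44 toward n = 1.33: no phase shift.
Exactly one π shift → a net half-wave offset.
With one net inversion, constructive interference in reflection requires 2 n t = (m + ½) λ.
λ = 2 n t / (m + ½). The fifth-longest wavelength is m = 4: λ = 2 × 1.44 × 674 / 4.50 = 431 nm.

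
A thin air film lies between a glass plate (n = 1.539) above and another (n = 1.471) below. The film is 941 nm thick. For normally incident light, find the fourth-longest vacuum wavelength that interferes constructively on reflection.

538 nm

Top surface (1.539 → 1.0): reflection off a lower-index medium gives no phase shift.
At the lower boundary (n = 1.0 to n = 1.471) the reflected ray undergoes a half-wave phase shift.
Exactly one π shift → a net half-wave offset.
With one net inversion, constructive interference in reflection requires 2 n t = (m + ½) λ.
λ = 2 n t / (m + ½). The fourth-longest wavelength is m = 3: λ = 2 × 1.0 × 941 / 3.50 = 538 nm.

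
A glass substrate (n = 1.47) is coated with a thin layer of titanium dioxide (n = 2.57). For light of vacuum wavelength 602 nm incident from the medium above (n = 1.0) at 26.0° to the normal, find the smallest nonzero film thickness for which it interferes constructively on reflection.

59.4 nm

Top surface (1.0 → 2.57): reflection off a higher-index medium gives a half-wave phase shift.
At the lower boundary (n = 2.57 to n = 1.47) the reflected ray undergoes no phase shift.
Net: one phase inversion between the two reflected rays.
For bright reflection here: 2 n t cos θ_r = (m + ½) λ.
Snell's law: 1.0 sin 26.0° = 2.57 sin θ_r → sin θ_r = 0.171, cos θ_r = 0.985.
Minimum at m = 0: t = λ / (4 n cos θ_r) = 602 / (4 × 2.57 × 0.985) = 59.4 nm.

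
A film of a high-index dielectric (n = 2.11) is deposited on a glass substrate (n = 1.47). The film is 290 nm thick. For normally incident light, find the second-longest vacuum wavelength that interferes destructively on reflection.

612 nm

Ray reflecting at the top interface goes from n = 1.0 toward n = 2.11: a half-wave phase shift.
Bottom surface (2.11 → 1.47): reflection off a lower-index medium gives no phase shift.
The two reflections differ by half a wavelength.
For weak reflection here: 2 n t = m λ.
λ = 2 n t / m. The second-longest wavelength is m = 2: λ = 2 × 2.11 × 290 / 2.00 = 612 nm.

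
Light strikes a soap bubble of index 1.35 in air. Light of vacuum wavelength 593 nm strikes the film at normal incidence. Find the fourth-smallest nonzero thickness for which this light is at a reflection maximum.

At the upper boundary (n = 1.0 to n = 1.35) the reflected ray undergoes a half-wave phase shift.
Ray reflecting at the bottom interface goes from n = 1.35 toward n = 1.0: no phase shift.
Exactly one π shift → a net half-wave offset.
So the condition for constructive reflection is 2 n t = (m + ½) λ.
The fourth-smallest nonzero thickness corresponds to m = 3: t = (m + ½) λ / (2 n) = 3.50 × 593 / (2 × 1.35) = 769 nm.

769 nm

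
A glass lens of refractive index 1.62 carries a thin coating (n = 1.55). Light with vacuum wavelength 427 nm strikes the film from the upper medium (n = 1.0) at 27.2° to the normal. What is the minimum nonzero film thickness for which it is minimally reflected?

72.1 nm

Ray reflecting at the top interface goes from n = 1.0 toward n = 1.55: a half-wave phase shift.
Bottom surface (1.55 → 1.62): reflection off a higher-index medium gives a half-wave phase shift.
The two reflections carry the same phase change, so no net offset.
With no net inversion, destructive interference in reflection requires 2 n t cos θ_r = (m + ½) λ.
Snell's law: 1.0 sin 27.2° = 1.55 sin θ_r → sin θ_r = 0.295, cos θ_r = 0.956.
Minimum at m = 0: t = λ / (4 n cos θ_r) = 427 / (4 × 1.55 × 0.956) = 72.1 nm.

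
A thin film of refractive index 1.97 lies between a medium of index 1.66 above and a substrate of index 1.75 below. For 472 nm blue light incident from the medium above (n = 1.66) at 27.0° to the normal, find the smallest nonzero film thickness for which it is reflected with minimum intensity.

130 nm

Top surface (1.66 → 1.97): reflection off a higher-index medium gives a half-wave phase shift.
Bottom surface (1.97 → 1.75): reflection off a lower-index medium gives no phase shift.
Net: one phase inversion between the two reflected rays.
For dark reflection here: 2 n t cos θ_r = m λ.
Snell's law: 1.66 sin 27.0° = 1.97 sin θ_r → sin θ_r = 0.383, cos θ_r = 0.924.
Minimum nonzero at m = 1: t = λ / (2 n cos θ_r) = 472 / (2 × 1.97 × 0.924) = 130 nm.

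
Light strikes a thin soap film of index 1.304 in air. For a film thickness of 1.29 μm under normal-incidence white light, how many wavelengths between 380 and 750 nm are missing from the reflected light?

At the upper boundary (n = 1.0 to n = 1.304) the reflected ray undergoes a half-wave phase shift.
Ray reflecting at the bottom interface goes from n = 1.304 toward n = 1.0: no phase shift.
The two reflections differ by half a wavelength.
For minimum reflection here: 2 n t = m λ.
λ = 2 n t / m = 3364 / m nm.
m=4: 841 nm (IR); m=5: 673 nm (visible); m=6: 561 nm (visible); m=7: 481 nm (visible); m=8: 421 nm (visible); m=9: 374 nm (UV).

4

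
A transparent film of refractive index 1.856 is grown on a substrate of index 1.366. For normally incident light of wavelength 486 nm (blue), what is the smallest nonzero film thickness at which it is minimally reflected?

131 nm

At the upper boundary (n = 1.0 to n = 1.856) the reflected ray undergoes a half-wave phase shift.
Ray reflecting at the bottom interface goes from n = 1.856 toward n = 1.366: no phase shift.
Net: one phase inversion between the two reflected rays.
So the condition for destructive reflection is 2 n t = m λ.
The smallest nonzero thickness corresponds to m = 1: t = m λ / (2 n) = 1.00 × 486 / (2 × 1.856) = 131 nm.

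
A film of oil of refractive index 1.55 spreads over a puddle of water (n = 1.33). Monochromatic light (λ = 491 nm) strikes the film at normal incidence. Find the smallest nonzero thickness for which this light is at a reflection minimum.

158 nm

At the upper boundary (n = 1.0 to n = 1.55) the reflected ray undergoes a half-wave phase shift.
Ray reflecting at the bottom interface goes from n = 1.55 toward n = 1.33: no phase shift.
Net: one phase inversion between the two reflected rays.
With one net inversion, destructive interference in reflection requires 2 n t = m λ.
The smallest nonzero thickness corresponds to m = 1: t = m λ / (2 n) = 1.00 × 491 / (2 × 1.55) = 158 nm.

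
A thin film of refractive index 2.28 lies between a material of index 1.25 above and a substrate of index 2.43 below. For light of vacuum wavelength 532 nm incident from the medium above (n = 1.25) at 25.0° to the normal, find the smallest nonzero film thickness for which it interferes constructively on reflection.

Ray reflecting at the top interface goes from n = 1.25 toward n = 2.28: a half-wave phase shift.
Bottom surface (2.28 → 2.43): reflection off a higher-index medium gives a half-wave phase shift.
Net: no relative phase inversion (both shifts match).
With no net inversion, constructive interference in reflection requires 2 n t cos θ_r = m λ.
Snell's law: 1.25 sin 25.0° = 2.28 sin θ_r → sin θ_r = 0.232, cos θ_r = 0.973.
Minimum nonzero at m = 1: t = λ / (2 n cos θ_r) = 532 / (2 × 2.28 × 0.973) = 120 nm.

120 nm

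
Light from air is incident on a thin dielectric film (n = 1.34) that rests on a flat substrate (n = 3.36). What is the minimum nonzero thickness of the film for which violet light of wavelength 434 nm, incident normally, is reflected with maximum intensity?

162 nm

Ray reflecting at the top interface goes from n = 1.0 toward n = 1.34: a half-wave phase shift.
At the lower boundary (n = 1.34 to n = 3.36) the reflected ray undergoes a half-wave phase shift.
The two reflections carry the same phase change, so no net offset.
With no net inversion, constructive interference in reflection requires 2 n t = m λ.
Minimum nonzero at m = 1: t = λ / (2 n) = 434 / (2 × 1.34) = 162 nm.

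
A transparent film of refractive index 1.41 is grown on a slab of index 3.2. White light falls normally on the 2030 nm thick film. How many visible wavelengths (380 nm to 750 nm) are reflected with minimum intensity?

At the upper boundary (n = 1.0 to n = 1.41) the reflected ray undergoes a half-wave phase shift.
Bottom surface (1.41 → 3.2): reflection off a higher-index medium gives a half-wave phase shift.
Net: no relative phase inversion (both shifts match).
For minimum reflection here: 2 n t = (m + ½) λ.
λ = 2 n t / (m + ½) = 5725 / (m + ½) nm.
m=7: 763 nm (IR); m=8: 673 nm (visible); m=9: 603 nm (visible); m=10: 545 nm (visible); m=11: 498 nm (visible); m=12: 458 nm (visible); m=13: 424 nm (visible); m=14: 395 nm (visible); m=15: 369 nm (UV).

7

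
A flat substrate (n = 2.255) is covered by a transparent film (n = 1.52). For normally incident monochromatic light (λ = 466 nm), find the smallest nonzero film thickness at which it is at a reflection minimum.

Top surface (1.0 → 1.52): reflection off a higher-index medium gives a half-wave phase shift.
Ray reflecting at the bottom interface goes from n = 1.52 toward n = 2.255: a half-wave phase shift.
Zero or two π shifts → no net half-wave offset.
For dark reflection here: 2 n t = (m + ½) λ.
Minimum at m = 0: t = λ / (4 n) = 466 / (4 × 1.52) = 76.6 nm.

76.6 nm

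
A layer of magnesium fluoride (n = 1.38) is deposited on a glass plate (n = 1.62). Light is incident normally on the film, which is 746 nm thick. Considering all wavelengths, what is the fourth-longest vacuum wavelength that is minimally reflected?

Top surface (1.0 → 1.38): reflection off a higher-index medium gives a half-wave phase shift.
Bottom surface (1.38 → 1.62): reflection off a higher-index medium gives a half-wave phase shift.
Net: no relative phase inversion (both shifts match).
With no net inversion, destructive interference in reflection requires 2 n t = (m + ½) λ.
λ = 2 n t / (m + ½). The fourth-longest wavelength is m = 3: λ = 2 × 1.38 × 746 / 3.50 = 588 nm.

588 nm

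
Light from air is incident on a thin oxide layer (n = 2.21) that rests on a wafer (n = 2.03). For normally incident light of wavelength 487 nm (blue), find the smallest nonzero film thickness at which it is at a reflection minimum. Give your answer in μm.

0.110 μm

Ray reflecting at the top interface goes from n = 1.0 toward n = 2.21: a half-wave phase shift.
Bottom surface (2.21 → 2.03): reflection off a lower-index medium gives no phase shift.
The two reflections differ by half a wavelength.
So the condition for destructive reflection is 2 n t = m λ.
Minimum nonzero at m = 1: t = λ / (2 n) = 487 / (2 × 2.21) = 110 nm.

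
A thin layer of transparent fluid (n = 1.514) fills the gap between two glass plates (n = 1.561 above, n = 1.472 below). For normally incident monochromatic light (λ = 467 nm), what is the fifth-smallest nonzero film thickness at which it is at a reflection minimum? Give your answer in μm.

Ray reflecting at the top interface goes from n = 1.561 toward n = 1.514: no phase shift.
At the lower boundary (n = 1.514 to n = 1.472) the reflected ray undergoes no phase shift.
The two reflections carry the same phase change, so no net offset.
So the condition for destructive reflection is 2 n t = (m + ½) λ.
The fifth-smallest nonzero thickness corresponds to m = 4: t = (m + ½) λ / (2 n) = 4.50 × 467 / (2 × 1.514) = 694 nm.

0.694 μm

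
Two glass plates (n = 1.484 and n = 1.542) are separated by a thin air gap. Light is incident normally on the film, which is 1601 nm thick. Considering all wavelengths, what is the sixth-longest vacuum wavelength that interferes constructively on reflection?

582 nm

At the upper boundary (n = 1.484 to n = 1.0) the reflected ray undergoes no phase shift.
At the lower boundary (n = 1.0 to n = 1.542) the reflected ray undergoes a half-wave phase shift.
The two reflections differ by half a wavelength.
So the condition for constructive reflection is 2 n t = (m + ½) λ.
λ = 2 n t / (m + ½). The sixth-longest wavelength is m = 5: λ = 2 × 1.0 × 1601 / 5.50 = 582 nm.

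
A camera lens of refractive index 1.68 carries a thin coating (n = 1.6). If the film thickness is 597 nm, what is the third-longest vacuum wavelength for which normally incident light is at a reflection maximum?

Ray reflecting at the top interface goes from n = 1.0 toward n = 1.6: a half-wave phase shift.
Ray reflecting at the bottom interface goes from n = 1.6 toward n = 1.68: a half-wave phase shift.
Zero or two π shifts → no net half-wave offset.
With no net inversion, constructive interference in reflection requires 2 n t = m λ.
λ = 2 n t / m. The third-longest wavelength is m = 3: λ = 2 × 1.6 × 597 / 3.00 = 637 nm.

637 nm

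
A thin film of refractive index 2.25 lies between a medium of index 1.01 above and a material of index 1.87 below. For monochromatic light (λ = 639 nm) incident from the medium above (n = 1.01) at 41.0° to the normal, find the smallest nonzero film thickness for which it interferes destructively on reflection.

Top surface (1.01 → 2.25): reflection off a higher-index medium gives a half-wave phase shift.
Bottom surface (2.25 → 1.87): reflection off a lower-index medium gives no phase shift.
Net: one phase inversion between the two reflected rays.
With one net inversion, destructive interference in reflection requires 2 n t cos θ_r = m λ.
Snell's law: 1.01 sin 41.0° = 2.25 sin θ_r → sin θ_r = 0.294, cos θ_r = 0.956.
Minimum nonzero at m = 1: t = λ / (2 n cos θ_r) = 639 / (2 × 2.25 × 0.956) = 149 nm.

149 nm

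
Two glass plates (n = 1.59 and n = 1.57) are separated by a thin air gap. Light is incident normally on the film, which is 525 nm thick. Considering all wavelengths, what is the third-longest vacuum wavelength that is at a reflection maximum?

Ray reflecting at the top interface goes from n = 1.59 toward n = 1.0: no phase shift.
Bottom surface (1.0 → 1.57): reflection off a higher-index medium gives a half-wave phase shift.
Exactly one π shift → a net half-wave offset.
So the condition for constructive reflection is 2 n t = (m + ½) λ.
λ = 2 n t / (m + ½). The third-longest wavelength is m = 2: λ = 2 × 1.0 × 525 / 2.50 = 420 nm.

420 nm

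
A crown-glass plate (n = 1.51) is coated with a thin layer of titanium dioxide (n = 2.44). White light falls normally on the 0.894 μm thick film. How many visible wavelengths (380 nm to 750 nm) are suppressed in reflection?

6

Top surface (1.0 → 2.44): reflection off a higher-index medium gives a half-wave phase shift.
At the lower boundary (n = 2.44 to n = 1.51) the reflected ray undergoes no phase shift.
Exactly one π shift → a net half-wave offset.
So the condition for destructive reflection is 2 n t = m λ.
λ = 2 n t / m = 4363 / m nm.
m=5: 873 nm (IR); m=6: 727 nm (visible); m=7: 623 nm (visible); m=8: 545 nm (visible); m=9: 485 nm (visible); m=10: 436 nm (visible); m=11: 397 nm (visible); m=12: 364 nm (UV).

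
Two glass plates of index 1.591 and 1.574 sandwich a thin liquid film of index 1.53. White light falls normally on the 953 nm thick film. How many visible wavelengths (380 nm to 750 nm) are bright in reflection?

4

At the upper boundary (n = 1.591 to n = 1.53) the reflected ray undergoes no phase shift.
Ray reflecting at the bottom interface goes from n = 1.53 toward n = 1.574: a half-wave phase shift.
The two reflections differ by half a wavelength.
With one net inversion, constructive interference in reflection requires 2 n t = (m + ½) λ.
λ = 2 n t / (m + ½) = 2916 / (m + ½) nm.
m=3: 833 nm (IR); m=4: 648 nm (visible); m=5: 530 nm (visible); m=6: 449 nm (visible); m=7: 389 nm (visible); m=8: 343 nm (UV).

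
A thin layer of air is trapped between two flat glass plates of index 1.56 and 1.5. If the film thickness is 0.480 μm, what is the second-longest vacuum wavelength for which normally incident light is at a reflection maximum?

At the upper boundary (n = 1.56 to n = 1.0) the reflected ray undergoes no phase shift.
Bottom surface (1.0 → 1.5): reflection off a higher-index medium gives a half-wave phase shift.
The two reflections differ by half a wavelength.
So the condition for constructive reflection is 2 n t = (m + ½) λ.
λ = 2 n t / (m + ½). The second-longest wavelength is m = 1: λ = 2 × 1.0 × 480 / 1.50 = 640 nm.

640 nm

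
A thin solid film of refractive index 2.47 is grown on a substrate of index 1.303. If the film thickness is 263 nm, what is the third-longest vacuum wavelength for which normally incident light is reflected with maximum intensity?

At the upper boundary (n = 1.0 to n = 2.47) the reflected ray undergoes a half-wave phase shift.
At the lower boundary (n = 2.47 to n = 1.303) the reflected ray undergoes no phase shift.
Net: one phase inversion between the two reflected rays.
For strong reflection here: 2 n t = (m + ½) λ.
λ = 2 n t / (m + ½). The third-longest wavelength is m = 2: λ = 2 × 2.47 × 263 / 2.50 = 520 nm.

520 nm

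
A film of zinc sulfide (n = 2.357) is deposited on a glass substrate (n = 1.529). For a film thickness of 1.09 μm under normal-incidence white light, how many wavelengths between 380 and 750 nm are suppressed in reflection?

7

Top surface (1.0 → 2.357): reflection off a higher-index medium gives a half-wave phase shift.
Bottom surface (2.357 → 1.529): reflection off a lower-index medium gives no phase shift.
Net: one phase inversion between the two reflected rays.
So the condition for destructive reflection is 2 n t = m λ.
λ = 2 n t / m = 5138 / m nm.
m=6: 856 nm (IR); m=7: 734 nm (visible); m=8: 642 nm (visible); m=9: 571 nm (visible); m=10: 514 nm (visible); m=11: 467 nm (visible); m=12: 428 nm (visible); m=13: 395 nm (visible); m=14: 367 nm (UV).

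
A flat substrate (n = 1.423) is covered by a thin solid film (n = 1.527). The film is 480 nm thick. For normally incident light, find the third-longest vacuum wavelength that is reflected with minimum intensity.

489 nm

Ray reflecting at the top interface goes from n = 1.0 toward n = 1.527: a half-wave phase shift.
Bottom surface (1.527 → 1.423): reflection off a lower-index medium gives no phase shift.
Exactly one π shift → a net half-wave offset.
For dark reflection here: 2 n t = m λ.
λ = 2 n t / m. The third-longest wavelength is m = 3: λ = 2 × 1.527 × 480 / 3.00 = 489 nm.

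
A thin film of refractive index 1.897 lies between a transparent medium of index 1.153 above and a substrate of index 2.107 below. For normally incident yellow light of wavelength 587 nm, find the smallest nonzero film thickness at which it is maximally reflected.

155 nm

At the upper boundary (n = 1.153 to n = 1.897) the reflected ray undergoes a half-wave phase shift.
At the lower boundary (n = 1.897 to n = 2.107) the reflected ray undergoes a half-wave phase shift.
Zero or two π shifts → no net half-wave offset.
With no net inversion, constructive interference in reflection requires 2 n t = m λ.
Minimum nonzero at m = 1: t = λ / (2 n) = 587 / (2 × 1.897) = 155 nm.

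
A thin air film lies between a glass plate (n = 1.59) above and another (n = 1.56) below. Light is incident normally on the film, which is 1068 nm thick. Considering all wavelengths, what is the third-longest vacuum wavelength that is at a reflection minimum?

712 nm

At the upper boundary (n = 1.59 to n = 1.0) the reflected ray undergoes no phase shift.
At the lower boundary (n = 1.0 to n = 1.56) the reflected ray undergoes a half-wave phase shift.
Net: one phase inversion between the two reflected rays.
With one net inversion, destructive interference in reflection requires 2 n t = m λ.
λ = 2 n t / m. The third-longest wavelength is m = 3: λ = 2 × 1.0 × 1068 / 3.00 = 712 nm.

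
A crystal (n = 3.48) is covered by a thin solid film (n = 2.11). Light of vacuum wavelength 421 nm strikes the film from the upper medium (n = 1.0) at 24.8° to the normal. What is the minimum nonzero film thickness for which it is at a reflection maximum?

Top surface (1.0 → 2.11): reflection off a higher-index medium gives a half-wave phase shift.
Bottom surface (2.11 → 3.48): reflection off a higher-index medium gives a half-wave phase shift.
Net: no relative phase inversion (both shifts match).
So the condition for constructive reflection is 2 n t cos θ_r = m λ.
Snell's law: 1.0 sin 24.8° = 2.11 sin θ_r → sin θ_r = 0.199, cos θ_r = 0.980.
Minimum nonzero at m = 1: t = λ / (2 n cos θ_r) = 421 / (2 × 2.11 × 0.980) = 102 nm.

102 nm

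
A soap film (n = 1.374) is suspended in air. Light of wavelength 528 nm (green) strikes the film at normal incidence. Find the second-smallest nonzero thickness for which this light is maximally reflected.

288 nm

At the upper boundary (n = 1.0 to n = 1.374) the reflected ray undergoes a half-wave phase shift.
Bottom surface (1.374 → 1.0): reflection off a lower-index medium gives no phase shift.
Exactly one π shift → a net half-wave offset.
With one net inversion, constructive interference in reflection requires 2 n t = (m + ½) λ.
The second-smallest nonzero thickness corresponds to m = 1: t = (m + ½) λ / (2 n) = 1.50 × 528 / (2 × 1.374) = 288 nm.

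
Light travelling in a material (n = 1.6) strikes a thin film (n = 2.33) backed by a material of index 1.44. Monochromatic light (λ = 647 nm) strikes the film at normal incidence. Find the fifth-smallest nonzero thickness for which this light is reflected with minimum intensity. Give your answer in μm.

At the upper boundary (n = 1.6 to n = 2.33) the reflected ray undergoes a half-wave phase shift.
At the lower boundary (n = 2.33 to n = 1.44) the reflected ray undergoes no phase shift.
The two reflections differ by half a wavelength.
With one net inversion, destructive interference in reflection requires 2 n t = m λ.
The fifth-smallest nonzero thickness corresponds to m = 5: t = m λ / (2 n) = 5.00 × 647 / (2 × 2.33) = 694 nm.

0.694 μm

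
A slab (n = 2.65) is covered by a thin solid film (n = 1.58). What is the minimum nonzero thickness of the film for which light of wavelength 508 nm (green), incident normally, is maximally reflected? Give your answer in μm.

Ray reflecting at the top interface goes from n = 1.0 toward n = 1.58: a half-wave phase shift.
Bottom surface (1.58 → 2.65): reflection off a higher-index medium gives a half-wave phase shift.
The two reflections carry the same phase change, so no net offset.
With no net inversion, constructive interference in reflection requires 2 n t = m λ.
Minimum nonzero at m = 1: t = λ / (2 n) = 508 / (2 × 1.58) = 161 nm.

0.161 μm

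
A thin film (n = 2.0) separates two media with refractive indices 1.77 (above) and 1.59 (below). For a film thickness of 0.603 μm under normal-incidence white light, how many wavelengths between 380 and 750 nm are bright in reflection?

Ray reflecting at the top interface goes from n = 1.77 toward n = 2.0: a half-wave phase shift.
Bottom surface (2.0 → 1.59): reflection off a lower-index medium gives no phase shift.
Net: one phase inversion between the two reflected rays.
So the condition for constructive reflection is 2 n t = (m + ½) λ.
λ = 2 n t / (m + ½) = 2412 / (m + ½) nm.
m=2: 965 nm (IR); m=3: 689 nm (visible); m=4: 536 nm (visible); m=5: 439 nm (visible); m=6: 371 nm (UV).

3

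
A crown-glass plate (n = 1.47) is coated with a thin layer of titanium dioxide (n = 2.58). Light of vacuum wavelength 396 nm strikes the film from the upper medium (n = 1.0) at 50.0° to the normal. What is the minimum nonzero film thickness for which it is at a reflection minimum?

At the upper boundary (n = 1.0 to n = 2.58) the reflected ray undergoes a half-wave phase shift.
Ray reflecting at the bottom interface goes from n = 2.58 toward n = 1.47: no phase shift.
The two reflections differ by half a wavelength.
With one net inversion, destructive interference in reflection requires 2 n t cos θ_r = m λ.
Snell's law: 1.0 sin 50.0° = 2.58 sin θ_r → sin θ_r = 0.297, cos θ_r = 0.955.
Minimum nonzero at m = 1: t = λ / (2 n cos θ_r) = 396 / (2 × 2.58 × 0.955) = 80.4 nm.

80.4 nm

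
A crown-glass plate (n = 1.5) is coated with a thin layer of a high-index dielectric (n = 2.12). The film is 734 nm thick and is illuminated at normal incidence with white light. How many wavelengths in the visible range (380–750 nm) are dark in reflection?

4

At the upper boundary (n = 1.0 to n = 2.12) the reflected ray undergoes a half-wave phase shift.
Bottom surface (2.12 → 1.5): reflection off a lower-index medium gives no phase shift.
Net: one phase inversion between the two reflected rays.
With one net inversion, destructive interference in reflection requires 2 n t = m λ.
λ = 2 n t / m = 3112 / m nm.
m=4: 778 nm (IR); m=5: 622 nm (visible); m=6: 519 nm (visible); m=7: 445 nm (visible); m=8: 389 nm (visible); m=9: 346 nm (UV).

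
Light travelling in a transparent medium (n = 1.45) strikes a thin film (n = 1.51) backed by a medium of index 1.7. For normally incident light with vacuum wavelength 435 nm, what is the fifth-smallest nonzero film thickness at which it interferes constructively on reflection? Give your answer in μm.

Ray reflecting at the top interface goes from n = 1.45 toward n = 1.51: a half-wave phase shift.
Bottom surface (1.51 → 1.7): reflection off a higher-index medium gives a half-wave phase shift.
The two reflections carry the same phase change, so no net offset.
For strong reflection here: 2 n t = m λ.
The fifth-smallest nonzero thickness corresponds to m = 5: t = m λ / (2 n) = 5.00 × 435 / (2 × 1.51) = 720 nm.

0.720 μm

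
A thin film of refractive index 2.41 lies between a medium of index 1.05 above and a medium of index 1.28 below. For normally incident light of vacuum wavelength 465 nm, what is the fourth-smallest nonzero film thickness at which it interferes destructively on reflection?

386 nm

Ray reflecting at the top interface goes from n = 1.05 toward n = 2.41: a half-wave phase shift.
At the lower boundary (n = 2.41 to n = 1.28) the reflected ray undergoes no phase shift.
Exactly one π shift → a net half-wave offset.
For minimum reflection here: 2 n t = m λ.
The fourth-smallest nonzero thickness corresponds to m = 4: t = m λ / (2 n) = 4.00 × 465 / (2 × 2.41) = 386 nm.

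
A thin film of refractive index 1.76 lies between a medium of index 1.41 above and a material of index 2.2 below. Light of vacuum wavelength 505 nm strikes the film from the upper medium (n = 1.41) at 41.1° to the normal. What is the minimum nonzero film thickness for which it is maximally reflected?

Top surface (1.41 → 1.76): reflection off a higher-index medium gives a half-wave phase shift.
At the lower boundary (n = 1.76 to n = 2.2) the reflected ray undergoes a half-wave phase shift.
The two reflections carry the same phase change, so no net offset.
With no net inversion, constructive interference in reflection requires 2 n t cos θ_r = m λ.
Snell's law: 1.41 sin 41.1° = 1.76 sin θ_r → sin θ_r = 0.527, cos θ_r = 0.850.
Minimum nonzero at m = 1: t = λ / (2 n cos θ_r) = 505 / (2 × 1.76 × 0.850) = 169 nm.

169 nm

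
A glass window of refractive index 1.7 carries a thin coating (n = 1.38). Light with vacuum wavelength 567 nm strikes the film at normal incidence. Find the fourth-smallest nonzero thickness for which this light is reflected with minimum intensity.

At the upper boundary (n = 1.0 to n = 1.38) the reflected ray undergoes a half-wave phase shift.
At the lower boundary (n = 1.38 to n = 1.7) the reflected ray undergoes a half-wave phase shift.
Net: no relative phase inversion (both shifts match).
With no net inversion, destructive interference in reflection requires 2 n t = (m + ½) λ.
The fourth-smallest nonzero thickness corresponds to m = 3: t = (m + ½) λ / (2 n) = 3.50 × 567 / (2 × 1.38) = 719 nm.

719 nm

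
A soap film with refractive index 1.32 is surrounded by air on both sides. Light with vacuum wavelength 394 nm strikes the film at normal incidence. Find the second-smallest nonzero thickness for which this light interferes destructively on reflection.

298 nm

At the upper boundary (n = 1.0 to n = 1.32) the reflected ray undergoes a half-wave phase shift.
Ray reflecting at the bottom interface goes from n = 1.32 toward n = 1.0: no phase shift.
Exactly one π shift → a net half-wave offset.
For dark reflection here: 2 n t = m λ.
The second-smallest nonzero thickness corresponds to m = 2: t = m λ / (2 n) = 2.00 × 394 / (2 × 1.32) = 298 nm.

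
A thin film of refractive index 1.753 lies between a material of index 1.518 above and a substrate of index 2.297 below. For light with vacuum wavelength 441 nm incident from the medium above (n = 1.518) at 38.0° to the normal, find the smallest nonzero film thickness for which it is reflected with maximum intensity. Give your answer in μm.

0.149 μm

Ray reflecting at the top interface goes from n = 1.518 toward n = 1.753: a half-wave phase shift.
Bottom surface (1.753 → 2.297): reflection off a higher-index medium gives a half-wave phase shift.
Net: no relative phase inversion (both shifts match).
For bright reflection here: 2 n t cos θ_r = m λ.
Snell's law: 1.518 sin 38.0° = 1.753 sin θ_r → sin θ_r = 0.533, cos θ_r = 0.846.
Minimum nonzero at m = 1: t = λ / (2 n cos θ_r) = 441 / (2 × 1.753 × 0.846) = 149 nm.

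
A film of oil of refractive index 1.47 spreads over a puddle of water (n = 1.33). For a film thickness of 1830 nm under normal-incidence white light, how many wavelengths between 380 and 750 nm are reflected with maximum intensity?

Top surface (1.0 → 1.47): reflection off a higher-index medium gives a half-wave phase shift.
Ray reflecting at the bottom interface goes from n = 1.47 toward n = 1.33: no phase shift.
The two reflections differ by half a wavelength.
With one net inversion, constructive interference in reflection requires 2 n t = (m + ½) λ.
λ = 2 n t / (m + ½) = 5380 / (m + ½) nm.
m=6: 828 nm (IR); m=7: 717 nm (visible); m=8: 633 nm (visible); m=9: 566 nm (visible); m=10: 512 nm (visible); m=11: 468 nm (visible); m=12: 430 nm (visible); m=13: 399 nm (visible); m=14: 371 nm (UV).

7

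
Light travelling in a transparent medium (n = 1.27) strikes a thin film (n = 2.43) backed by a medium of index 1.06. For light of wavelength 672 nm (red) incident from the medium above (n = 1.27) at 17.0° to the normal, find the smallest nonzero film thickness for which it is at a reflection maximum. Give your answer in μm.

0.0700 μm

Top surface (1.27 → 2.43): reflection off a higher-index medium gives a half-wave phase shift.
Ray reflecting at the bottom interface goes from n = 2.43 toward n = 1.06: no phase shift.
Exactly one π shift → a net half-wave offset.
With one net inversion, constructive interference in reflection requires 2 n t cos θ_r = (m + ½) λ.
Snell's law: 1.27 sin 17.0° = 2.43 sin θ_r → sin θ_r = 0.153, cos θ_r = 0.988.
Minimum at m = 0: t = λ / (4 n cos θ_r) = 672 / (4 × 2.43 × 0.988) = 70.0 nm.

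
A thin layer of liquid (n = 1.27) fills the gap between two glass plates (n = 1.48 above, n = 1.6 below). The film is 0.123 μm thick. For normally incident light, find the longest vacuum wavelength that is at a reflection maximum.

Ray reflecting at the top interface goes from n = 1.48 toward n = 1.27: no phase shift.
At the lower boundary (n = 1.27 to n = 1.6) the reflected ray undergoes a half-wave phase shift.
Exactly one π shift → a net half-wave offset.
For maximum reflection here: 2 n t = (m + ½) λ.
λ = 2 n t / (m + ½). The longest wavelength is m = 0: λ = 2 × 1.27 × 123 / 0.500 = 625 nm.

625 nm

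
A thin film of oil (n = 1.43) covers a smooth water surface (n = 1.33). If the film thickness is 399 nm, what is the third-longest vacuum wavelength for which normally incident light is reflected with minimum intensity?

380 nm

Ray reflecting at the top interface goes from n = 1.0 toward n = 1.43: a half-wave phase shift.
At the lower boundary (n = 1.43 to n = 1.33) the reflected ray undergoes no phase shift.
Exactly one π shift → a net half-wave offset.
For dark reflection here: 2 n t = m λ.
λ = 2 n t / m. The third-longest wavelength is m = 3: λ = 2 × 1.43 × 399 / 3.00 = 380 nm.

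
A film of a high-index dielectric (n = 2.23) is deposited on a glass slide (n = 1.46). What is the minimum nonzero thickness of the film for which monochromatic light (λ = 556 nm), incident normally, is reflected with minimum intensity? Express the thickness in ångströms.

At the upper boundary (n = 1.0 to n = 2.23) the reflected ray undergoes a half-wave phase shift.
Ray reflecting at the bottom interface goes from n = 2.23 toward n = 1.46: no phase shift.
The two reflections differ by half a wavelength.
For weak reflection here: 2 n t = m λ.
Minimum nonzero at m = 1: t = λ / (2 n) = 556 / (2 × 2.23) = 125 nm.

1247 Å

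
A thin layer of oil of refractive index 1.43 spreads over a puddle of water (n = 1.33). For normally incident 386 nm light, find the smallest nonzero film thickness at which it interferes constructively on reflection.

At the upper boundary (n = 1.0 to n = 1.43) the reflected ray undergoes a half-wave phase shift.
Bottom surface (1.43 → 1.33): reflection off a lower-index medium gives no phase shift.
Exactly one π shift → a net half-wave offset.
So the condition for constructive reflection is 2 n t = (m + ½) λ.
Minimum at m = 0: t = λ / (4 n) = 386 / (4 × 1.43) = 67.5 nm.

67.5 nm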